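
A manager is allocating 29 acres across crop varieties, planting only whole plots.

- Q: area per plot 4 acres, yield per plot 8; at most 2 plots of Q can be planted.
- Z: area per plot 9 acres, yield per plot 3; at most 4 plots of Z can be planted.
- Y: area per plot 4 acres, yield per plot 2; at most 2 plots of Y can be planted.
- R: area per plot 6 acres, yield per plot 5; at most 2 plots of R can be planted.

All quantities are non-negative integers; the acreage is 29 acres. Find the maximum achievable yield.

This is a bounded integer knapsack.
Take 2×Q, 2×Y, and 2×R: area 28 ≤ 29, yield 2·8 + 2·2 + 2·5 = 30.
Q has the best ratio (8/4) and is taken to its limit of 2; remaining capacity is filled optimally with the others.

30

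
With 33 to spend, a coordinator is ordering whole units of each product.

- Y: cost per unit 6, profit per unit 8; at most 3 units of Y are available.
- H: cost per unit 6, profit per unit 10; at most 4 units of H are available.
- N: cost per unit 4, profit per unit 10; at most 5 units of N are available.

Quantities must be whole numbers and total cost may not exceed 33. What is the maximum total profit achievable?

70

2×H and 5×N: cost 32 ≤ 33, profit 2·10 + 5·10 = 70.
1×Y, 1×H, and 5×N: cost 32 ≤ 33, profit 1·8 + 1·10 + 5·10 = 68.
Best is 70.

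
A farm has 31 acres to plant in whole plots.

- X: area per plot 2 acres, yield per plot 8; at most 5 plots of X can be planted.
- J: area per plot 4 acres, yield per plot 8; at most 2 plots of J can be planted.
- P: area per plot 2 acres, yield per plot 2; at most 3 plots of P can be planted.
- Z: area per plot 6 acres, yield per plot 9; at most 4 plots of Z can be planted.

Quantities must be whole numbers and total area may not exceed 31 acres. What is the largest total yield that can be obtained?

74

X has the best ratio (8/2); taking only X gives at most 5×8 = 40 (stopped by the supply cap of 5).
Mixing does better — 5×X, 2×J, and 2×Z: area 30 ≤ 31, yield 5·8 + 2·8 + 2·9 = 74.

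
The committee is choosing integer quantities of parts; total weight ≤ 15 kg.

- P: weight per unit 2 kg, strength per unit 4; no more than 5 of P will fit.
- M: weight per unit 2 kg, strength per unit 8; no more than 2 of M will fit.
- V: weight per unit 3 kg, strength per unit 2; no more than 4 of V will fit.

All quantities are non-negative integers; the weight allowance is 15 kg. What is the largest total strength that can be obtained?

36

Take 5×P and 2×M: weight 14 ≤ 15, strength 5·4 + 2·8 = 36.
M has the best ratio (8/2) and is taken to its limit of 2; remaining capacity is filled optimally with the others.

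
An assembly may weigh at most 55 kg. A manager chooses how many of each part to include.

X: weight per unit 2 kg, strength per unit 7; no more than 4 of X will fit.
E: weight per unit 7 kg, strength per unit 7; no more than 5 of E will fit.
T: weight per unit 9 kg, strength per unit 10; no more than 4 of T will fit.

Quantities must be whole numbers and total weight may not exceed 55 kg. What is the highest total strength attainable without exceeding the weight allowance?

X has the best ratio (7/2); taking only X gives at most 4×7 = 28 (stopped by the supply cap of 4).
Mixing does better — 4×X, 4×E, and 2×T: weight 54 ≤ 55, strength 4·7 + 4·7 + 2·10 = 76.

76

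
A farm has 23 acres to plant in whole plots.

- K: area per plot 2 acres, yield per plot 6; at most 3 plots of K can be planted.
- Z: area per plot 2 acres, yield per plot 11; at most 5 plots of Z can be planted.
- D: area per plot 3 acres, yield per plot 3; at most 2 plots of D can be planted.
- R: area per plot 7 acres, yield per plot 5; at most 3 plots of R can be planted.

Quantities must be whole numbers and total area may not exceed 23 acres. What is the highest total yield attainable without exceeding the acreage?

79

Take 3×K, 5×Z, and 2×D: area 22 ≤ 23, yield 3·6 + 5·11 + 2·3 = 79.
Z has the best ratio (11/2) and is taken to its limit of 5; remaining capacity is filled optimally with the others.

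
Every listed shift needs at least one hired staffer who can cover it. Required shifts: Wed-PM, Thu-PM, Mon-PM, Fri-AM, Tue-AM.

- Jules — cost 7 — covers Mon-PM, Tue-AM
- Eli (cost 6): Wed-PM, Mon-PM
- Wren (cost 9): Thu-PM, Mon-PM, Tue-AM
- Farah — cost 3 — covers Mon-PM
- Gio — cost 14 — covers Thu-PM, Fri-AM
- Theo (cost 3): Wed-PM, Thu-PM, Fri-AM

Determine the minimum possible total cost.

This is a weighted set-cover instance.
Choose Jules and Theo: together they cover Wed-PM, Thu-PM, Mon-PM, Fri-AM, Tue-AM — every shift.
Total cost: 7 + 3 = 10.

10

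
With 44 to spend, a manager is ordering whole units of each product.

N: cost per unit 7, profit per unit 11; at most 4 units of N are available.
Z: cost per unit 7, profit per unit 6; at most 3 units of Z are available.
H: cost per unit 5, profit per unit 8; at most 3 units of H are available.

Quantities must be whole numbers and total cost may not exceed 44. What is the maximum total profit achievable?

68

Take 4×N and 3×H: cost 43 ≤ 44, profit 4·11 + 3·8 = 68.
H has the best ratio (8/5) and is taken to its limit of 3; remaining capacity is filled optimally with the others.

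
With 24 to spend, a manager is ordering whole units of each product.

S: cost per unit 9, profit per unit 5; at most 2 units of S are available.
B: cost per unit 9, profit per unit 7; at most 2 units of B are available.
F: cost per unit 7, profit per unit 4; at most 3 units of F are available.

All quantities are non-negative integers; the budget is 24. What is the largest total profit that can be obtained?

15

Take 1×B and 2×F: cost 23 ≤ 24, profit 1·7 + 2·4 = 15.
No other integer combination yields more.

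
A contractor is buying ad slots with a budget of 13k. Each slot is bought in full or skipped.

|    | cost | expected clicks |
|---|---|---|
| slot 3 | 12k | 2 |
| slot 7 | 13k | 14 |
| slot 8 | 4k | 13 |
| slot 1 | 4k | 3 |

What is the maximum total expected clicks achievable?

16

This is an integer program with binary decision variables.
Allowing fractional choices, the relaxed optimum would be about 22.7, but ad slots are indivisible.
slot 7: cost 13 ≤ 13, expected clicks 14.
slot 8 + slot 1: cost 4 + 4 = 8 ≤ 13, expected clicks 13 + 3 = 16.
slot 8: cost 4 ≤ 13, expected clicks 13.
Best is slot 8 and slot 1 with total expected clicks 16.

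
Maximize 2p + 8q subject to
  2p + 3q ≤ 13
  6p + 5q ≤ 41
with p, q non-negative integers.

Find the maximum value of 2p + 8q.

(p,q)=(0,4) is feasible, giving 32.
(p,q)=(1,3) is feasible, giving 26.
(p,q)=(0,3) is feasible, giving 24.
No feasible integer point exceeds 32.

32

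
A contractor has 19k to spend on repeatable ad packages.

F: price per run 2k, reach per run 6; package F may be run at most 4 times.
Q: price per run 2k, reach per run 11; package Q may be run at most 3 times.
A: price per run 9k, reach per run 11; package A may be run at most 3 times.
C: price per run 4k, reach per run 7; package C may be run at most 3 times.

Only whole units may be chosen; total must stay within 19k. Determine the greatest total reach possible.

Q has the best ratio (11/2); taking only Q gives at most 3×11 = 33 (stopped by the supply cap of 3).
Mixing does better — 4×F, 3×Q, and 1×C: price 18 ≤ 19, reach 4·6 + 3·11 + 1·7 = 64.

64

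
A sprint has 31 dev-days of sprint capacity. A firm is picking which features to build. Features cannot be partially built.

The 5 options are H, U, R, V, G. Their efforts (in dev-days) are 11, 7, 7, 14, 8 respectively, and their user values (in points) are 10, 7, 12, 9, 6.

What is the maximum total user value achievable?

Allowing fractional choices, the relaxed optimum would be about 33.5, but features are indivisible.
H + R + G: effort 11 + 7 + 8 = 26 ≤ 31, user value 10 + 12 + 6 = 28.
U + R + V: effort 7 + 7 + 14 = 28 ≤ 31, user value 7 + 12 + 9 = 28.
H + U + R: effort 11 + 7 + 7 = 25 ≤ 31, user value 10 + 7 + 12 = 29.
Best is H, U, and R with total user value 29.

29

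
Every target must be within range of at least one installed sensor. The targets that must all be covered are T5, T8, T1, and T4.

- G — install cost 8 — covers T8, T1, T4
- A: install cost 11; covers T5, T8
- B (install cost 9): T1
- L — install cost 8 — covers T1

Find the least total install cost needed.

This is an integer covering problem.
Choose G and A: together they cover T5, T8, T1, T4 — every target.
Total install cost: 8 + 11 = 19.
No cover costs less than 19.

19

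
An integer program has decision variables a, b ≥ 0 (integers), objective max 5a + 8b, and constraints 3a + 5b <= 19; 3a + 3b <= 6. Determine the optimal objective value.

(a,b)=(0,2): 3·0+5·2=10≤19, 3·0+3·2=6≤6, objective 16.
(a,b)=(1,1): 3·1+5·1=8≤19, 3·1+3·1=6≤6, objective 13.
(a,b)=(0,1): 3·0+5·1=5≤19, 3·0+3·1=3≤6, objective 8.
No feasible integer point exceeds 16.

16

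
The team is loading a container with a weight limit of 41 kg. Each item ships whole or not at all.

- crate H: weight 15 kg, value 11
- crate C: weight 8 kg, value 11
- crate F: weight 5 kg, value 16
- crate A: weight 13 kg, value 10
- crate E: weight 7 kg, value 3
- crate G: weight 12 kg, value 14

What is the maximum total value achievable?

Allowing fractional choices, the relaxed optimum would be about 53.2, but items are indivisible.
crate H + crate C + crate F + crate A: weight 15 + 8 + 5 + 13 = 41 ≤ 41, value 11 + 11 + 16 + 10 = 48.
crate C + crate F + crate A + crate G: weight 8 + 5 + 13 + 12 = 38 ≤ 41, value 11 + 16 + 10 + 14 = 51.
crate H + crate C + crate F + crate G: weight 15 + 8 + 5 + 12 = 40 ≤ 41, value 11 + 11 + 16 + 14 = 52.
Best is crate H, crate C, crate F, and crate G with total value 52.

52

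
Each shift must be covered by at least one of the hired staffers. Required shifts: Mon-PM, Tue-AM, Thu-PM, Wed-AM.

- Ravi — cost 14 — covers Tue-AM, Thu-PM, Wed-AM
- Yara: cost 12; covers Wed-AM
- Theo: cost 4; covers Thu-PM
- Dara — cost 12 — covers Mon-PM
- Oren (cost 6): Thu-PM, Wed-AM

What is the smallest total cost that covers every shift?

26

This is a weighted set-cover instance.
Choose Ravi and Dara: together they cover Mon-PM, Tue-AM, Thu-PM, Wed-AM — every shift.
Total cost: 14 + 12 = 26.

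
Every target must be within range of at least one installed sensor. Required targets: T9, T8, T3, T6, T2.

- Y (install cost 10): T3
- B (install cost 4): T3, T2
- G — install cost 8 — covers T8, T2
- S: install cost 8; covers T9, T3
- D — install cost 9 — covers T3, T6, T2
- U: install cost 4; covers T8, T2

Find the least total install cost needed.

This is a weighted set-cover instance.
The greedy cost-per-new-target heuristic would pick B, U, S, and D for 25, but a cheaper cover exists.
Choose S, D, and U: together they cover T9, T8, T3, T6, T2 — every target.
Total install cost: 8 + 9 + 4 = 21.
No cover costs less than 21.

21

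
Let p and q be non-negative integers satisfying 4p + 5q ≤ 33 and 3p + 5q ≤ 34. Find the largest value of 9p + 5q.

(p,q)=(8,0) is feasible, giving 72.
(p,q)=(7,1) is feasible, giving 68.
(p,q)=(7,0) is feasible, giving 63.
No feasible integer point exceeds 72.

72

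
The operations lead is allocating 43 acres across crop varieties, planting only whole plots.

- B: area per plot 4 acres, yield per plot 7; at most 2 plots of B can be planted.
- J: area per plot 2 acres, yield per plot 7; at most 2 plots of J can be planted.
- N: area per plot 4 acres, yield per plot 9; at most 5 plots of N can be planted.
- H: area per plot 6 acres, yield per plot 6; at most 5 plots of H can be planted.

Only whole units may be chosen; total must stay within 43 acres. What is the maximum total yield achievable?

1×B, 2×J, 5×N, and 2×H: area 40 ≤ 43, yield 1·7 + 2·7 + 5·9 + 2·6 = 78.
2×B, 2×J, 5×N, and 1×H: area 38 ≤ 43, yield 2·7 + 2·7 + 5·9 + 1·6 = 79.
Best is 79.

79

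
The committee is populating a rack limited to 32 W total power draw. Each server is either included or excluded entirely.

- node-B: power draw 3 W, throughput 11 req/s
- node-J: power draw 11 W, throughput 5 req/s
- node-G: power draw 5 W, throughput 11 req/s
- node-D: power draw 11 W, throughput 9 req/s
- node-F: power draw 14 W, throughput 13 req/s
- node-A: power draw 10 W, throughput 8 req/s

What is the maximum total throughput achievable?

43

Allowing fractional choices, the relaxed optimum would be about 43.2, but servers are indivisible.
node-B + node-G + node-F + node-A: power draw 3 + 5 + 14 + 10 = 32 ≤ 32, throughput 11 + 11 + 13 + 8 = 43.
node-B + node-J + node-G + node-D: power draw 3 + 11 + 5 + 11 = 30 ≤ 32, throughput 11 + 5 + 11 + 9 = 36.
node-B + node-G + node-D + node-A: power draw 3 + 5 + 11 + 10 = 29 ≤ 32, throughput 11 + 11 + 9 + 8 = 39.
Best is node-B, node-G, node-F, and node-A with total throughput 43.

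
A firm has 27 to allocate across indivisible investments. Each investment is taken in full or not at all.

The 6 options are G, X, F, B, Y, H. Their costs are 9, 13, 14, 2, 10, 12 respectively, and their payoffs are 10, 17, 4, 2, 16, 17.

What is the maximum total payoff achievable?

36

X + B + H: cost 13 + 2 + 12 = 27 ≤ 27, payoff 17 + 2 + 17 = 36.
B + Y + H: cost 2 + 10 + 12 = 24 ≤ 27, payoff 2 + 16 + 17 = 35.
X + B + Y: cost 13 + 2 + 10 = 25 ≤ 27, payoff 17 + 2 + 16 = 35.
Best is X, B, and H with total payoff 36.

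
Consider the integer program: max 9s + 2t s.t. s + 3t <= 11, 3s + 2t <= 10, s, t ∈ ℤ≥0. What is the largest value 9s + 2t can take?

The continuous relaxation peaks at (3.33, 0) with value 30.00; rounding to a feasible lattice point costs some objective.
(s,t)=(3,0): 1·3+3·0=3≤11, 3·3+2·0=9≤10, objective 27.
(s,t)=(2,1): 1·2+3·1=5≤11, 3·2+2·1=8≤10, objective 20.
(s,t)=(2,0): 1·2+3·0=2≤11, 3·2+2·0=6≤10, objective 18.
Maximum is 27 at (s,t)=(3,0).

27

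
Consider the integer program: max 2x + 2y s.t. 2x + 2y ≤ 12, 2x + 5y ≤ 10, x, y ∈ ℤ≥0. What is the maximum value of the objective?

(x,y)=(5,0): 2·5+2·0=10≤12, 2·5+5·0=10≤10, objective 10.
(x,y)=(4,0): 2·4+2·0=8≤12, 2·4+5·0=8≤10, objective 8.
The best lattice point is (5,0), giving 10.

10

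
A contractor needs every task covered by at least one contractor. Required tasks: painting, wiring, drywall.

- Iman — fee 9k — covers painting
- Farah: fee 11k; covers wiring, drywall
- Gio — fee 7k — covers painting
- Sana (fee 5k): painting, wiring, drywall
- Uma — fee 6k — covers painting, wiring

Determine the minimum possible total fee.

5

Sana alone covers painting, wiring, drywall — every task.
Total fee: 5.
No cover costs less than 5.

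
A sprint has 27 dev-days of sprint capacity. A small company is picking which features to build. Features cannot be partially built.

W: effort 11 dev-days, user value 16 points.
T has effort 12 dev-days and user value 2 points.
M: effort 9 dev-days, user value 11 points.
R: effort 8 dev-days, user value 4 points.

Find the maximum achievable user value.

This is an integer program with binary decision variables.
Allowing fractional choices, the relaxed optimum would be about 30.5, but features are indivisible.
W + R: effort 11 + 8 = 19 ≤ 27, user value 16 + 4 = 20.
W + M: effort 11 + 9 = 20 ≤ 27, user value 16 + 11 = 27.
Best is W and M with total user value 27.

27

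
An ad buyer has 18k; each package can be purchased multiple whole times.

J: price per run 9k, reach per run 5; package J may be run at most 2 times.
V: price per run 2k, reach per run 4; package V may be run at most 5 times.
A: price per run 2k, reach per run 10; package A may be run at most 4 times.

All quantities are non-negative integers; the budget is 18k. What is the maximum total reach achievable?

60

This is a bounded integer knapsack.
Take 5×V and 4×A: price 18 ≤ 18, reach 5·4 + 4·10 = 60.
A has the best ratio (10/2) and is taken to its limit of 4; remaining capacity is filled optimally with the others.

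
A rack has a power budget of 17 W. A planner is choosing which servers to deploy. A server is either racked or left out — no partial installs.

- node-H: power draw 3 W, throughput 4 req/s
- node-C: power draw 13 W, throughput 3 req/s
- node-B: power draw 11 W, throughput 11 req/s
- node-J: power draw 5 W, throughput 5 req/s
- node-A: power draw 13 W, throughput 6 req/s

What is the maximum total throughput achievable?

16

node-H + node-B: power draw 3 + 11 = 14 ≤ 17, throughput 4 + 11 = 15.
node-B + node-J: power draw 11 + 5 = 16 ≤ 17, throughput 11 + 5 = 16.
node-B: power draw 11 ≤ 17, throughput 11.
Best is node-B and node-J with total throughput 16.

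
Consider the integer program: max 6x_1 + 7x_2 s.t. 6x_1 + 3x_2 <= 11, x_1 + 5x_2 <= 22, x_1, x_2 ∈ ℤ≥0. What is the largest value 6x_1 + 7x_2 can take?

(x_1,x_2)=(0,3): 6·0+3·3=9≤11, 1·0+5·3=15≤22, objective 21.
(x_1,x_2)=(0,2): 6·0+3·2=6≤11, 1·0+5·2=10≤22, objective 14.
The best lattice point is (0,3), giving 21.

21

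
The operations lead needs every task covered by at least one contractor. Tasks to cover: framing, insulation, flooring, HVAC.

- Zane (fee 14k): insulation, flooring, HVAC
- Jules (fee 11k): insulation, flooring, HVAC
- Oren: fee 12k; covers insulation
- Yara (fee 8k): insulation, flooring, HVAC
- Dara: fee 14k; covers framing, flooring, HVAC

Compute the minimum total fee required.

22

This is an integer covering problem.
Choose Yara and Dara: together they cover framing, insulation, flooring, HVAC — every task.
Total fee: 8 + 14 = 22.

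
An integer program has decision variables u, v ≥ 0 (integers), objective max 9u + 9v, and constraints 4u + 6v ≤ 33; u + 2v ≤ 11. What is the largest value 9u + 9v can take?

72

(u,v)=(8,0): 4·8+6·0=32≤33, 1·8+2·0=8≤11, objective 72.
(u,v)=(7,0): 4·7+6·0=28≤33, 1·7+2·0=7≤11, objective 63.
No feasible integer point exceeds 72.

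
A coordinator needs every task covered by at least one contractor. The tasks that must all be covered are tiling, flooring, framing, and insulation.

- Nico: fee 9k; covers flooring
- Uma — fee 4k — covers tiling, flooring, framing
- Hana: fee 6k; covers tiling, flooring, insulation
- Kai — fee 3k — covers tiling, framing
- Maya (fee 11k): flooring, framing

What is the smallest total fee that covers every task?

The greedy cost-per-new-task heuristic would pick Uma and Hana for 10, but a cheaper cover exists.
Choose Hana and Kai: together they cover tiling, flooring, framing, insulation — every task.
Total fee: 6 + 3 = 9.
No cover costs less than 9.

9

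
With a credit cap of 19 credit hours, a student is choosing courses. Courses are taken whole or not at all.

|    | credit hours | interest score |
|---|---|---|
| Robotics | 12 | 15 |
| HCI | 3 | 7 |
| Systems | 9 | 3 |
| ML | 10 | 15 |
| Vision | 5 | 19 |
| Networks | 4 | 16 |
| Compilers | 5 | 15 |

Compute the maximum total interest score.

57

ML + Vision + Networks: credit hours 10 + 5 + 4 = 19 ≤ 19, interest score 15 + 19 + 16 = 50.
HCI + Vision + Networks + Compilers: credit hours 3 + 5 + 4 + 5 = 17 ≤ 19, interest score 7 + 19 + 16 + 15 = 57.
Vision + Networks + Compilers: credit hours 5 + 4 + 5 = 14 ≤ 19, interest score 19 + 16 + 15 = 50.
Best is HCI, Vision, Networks, and Compilers with total interest score 57.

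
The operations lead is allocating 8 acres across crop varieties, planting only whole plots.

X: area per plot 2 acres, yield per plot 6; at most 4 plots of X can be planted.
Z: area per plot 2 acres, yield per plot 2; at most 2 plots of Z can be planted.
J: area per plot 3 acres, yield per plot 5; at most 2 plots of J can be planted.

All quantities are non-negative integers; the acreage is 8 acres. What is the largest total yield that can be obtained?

24

This is a bounded integer knapsack.
3×X and 1×Z: area 8 ≤ 8, yield 3·6 + 1·2 = 20.
4×X: area 8 ≤ 8, yield 4·6 = 24.
Best is 24.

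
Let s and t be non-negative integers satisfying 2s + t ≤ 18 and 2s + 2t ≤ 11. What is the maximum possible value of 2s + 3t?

(s,t)=(0,5): 2·0+1·5=5≤18, 2·0+2·5=10≤11, objective 15.
(s,t)=(1,4): 2·1+1·4=6≤18, 2·1+2·4=10≤11, objective 14.
(s,t)=(0,4): 2·0+1·4=4≤18, 2·0+2·4=8≤11, objective 12.
No feasible integer point exceeds 15.

15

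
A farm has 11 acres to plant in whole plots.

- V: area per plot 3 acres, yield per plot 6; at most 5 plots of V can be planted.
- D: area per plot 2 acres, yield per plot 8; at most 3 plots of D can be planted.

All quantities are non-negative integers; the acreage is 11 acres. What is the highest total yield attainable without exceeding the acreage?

30

This is a bounded integer knapsack.
D has the best ratio (8/2); taking only D gives at most 3×8 = 24 (stopped by the supply cap of 3).
Mixing does better — 1×V and 3×D: area 9 ≤ 11, yield 1·6 + 3·8 = 30.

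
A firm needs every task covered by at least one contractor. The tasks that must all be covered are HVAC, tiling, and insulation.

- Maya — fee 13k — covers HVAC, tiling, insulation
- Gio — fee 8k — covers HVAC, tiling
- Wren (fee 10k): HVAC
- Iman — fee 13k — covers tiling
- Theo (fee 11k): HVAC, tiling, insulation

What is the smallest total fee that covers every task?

Theo alone covers HVAC, tiling, insulation — every task.
Total fee: 11.
No cover costs less than 11.

11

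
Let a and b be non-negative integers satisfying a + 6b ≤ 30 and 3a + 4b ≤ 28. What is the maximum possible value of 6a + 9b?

The continuous relaxation peaks at (3.43, 4.43) with value 60.43; rounding to a feasible lattice point costs some objective.
(a,b)=(4,4): 1·4+6·4=28≤30, 3·4+4·4=28≤28, objective 60.
(a,b)=(5,3): 1·5+6·3=23≤30, 3·5+4·3=27≤28, objective 57.
(a,b)=(3,4): 1·3+6·4=27≤30, 3·3+4·4=25≤28, objective 54.
No feasible integer point exceeds 60.

60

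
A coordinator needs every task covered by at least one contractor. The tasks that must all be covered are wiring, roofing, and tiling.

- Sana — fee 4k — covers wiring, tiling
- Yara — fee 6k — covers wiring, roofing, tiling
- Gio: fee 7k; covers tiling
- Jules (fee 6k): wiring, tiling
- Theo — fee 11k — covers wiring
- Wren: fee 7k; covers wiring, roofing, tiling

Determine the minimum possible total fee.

The greedy cost-per-new-task heuristic would pick Sana and Yara for 10, but a cheaper cover exists.
Yara alone covers wiring, roofing, tiling — every task.
Total fee: 6.
No cover costs less than 6.

6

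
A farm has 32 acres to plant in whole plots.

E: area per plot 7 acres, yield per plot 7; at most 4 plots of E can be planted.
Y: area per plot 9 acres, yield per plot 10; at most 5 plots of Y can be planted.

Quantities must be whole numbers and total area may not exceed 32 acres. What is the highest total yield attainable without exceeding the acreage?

This is a bounded integer knapsack.
2×E and 2×Y: area 32 ≤ 32, yield 2·7 + 2·10 = 34.
3×E and 1×Y: area 30 ≤ 32, yield 3·7 + 1·10 = 31.
Best is 34.

34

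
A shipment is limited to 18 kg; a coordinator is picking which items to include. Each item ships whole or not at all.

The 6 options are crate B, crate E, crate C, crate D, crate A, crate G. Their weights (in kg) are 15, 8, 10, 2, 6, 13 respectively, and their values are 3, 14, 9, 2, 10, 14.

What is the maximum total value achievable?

Take crate E, crate D, and crate A: weight 8 + 2 + 6 = 16 ≤ 18, value 14 + 2 + 10 = 26.
No other feasible combination does better.

26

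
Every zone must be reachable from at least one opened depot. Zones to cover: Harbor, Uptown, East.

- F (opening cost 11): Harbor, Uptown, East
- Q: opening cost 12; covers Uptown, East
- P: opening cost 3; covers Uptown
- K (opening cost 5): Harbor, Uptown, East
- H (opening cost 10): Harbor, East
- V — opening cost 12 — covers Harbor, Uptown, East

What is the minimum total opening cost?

K alone covers Harbor, Uptown, East — every zone.
Total opening cost: 5.
No cover costs less than 5.

5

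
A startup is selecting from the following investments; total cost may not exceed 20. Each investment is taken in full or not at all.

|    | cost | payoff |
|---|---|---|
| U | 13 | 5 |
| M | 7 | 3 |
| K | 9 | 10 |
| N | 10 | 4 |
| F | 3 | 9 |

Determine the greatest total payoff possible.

22

Treat it as a binary knapsack problem.
Allowing fractional choices, the relaxed optimum would be about 22.4, but investments are indivisible.
K + F: cost 9 + 3 = 12 ≤ 20, payoff 10 + 9 = 19.
M + N + F: cost 7 + 10 + 3 = 20 ≤ 20, payoff 3 + 4 + 9 = 16.
M + K + F: cost 7 + 9 + 3 = 19 ≤ 20, payoff 3 + 10 + 9 = 22.
Best is M, K, and F with total payoff 22.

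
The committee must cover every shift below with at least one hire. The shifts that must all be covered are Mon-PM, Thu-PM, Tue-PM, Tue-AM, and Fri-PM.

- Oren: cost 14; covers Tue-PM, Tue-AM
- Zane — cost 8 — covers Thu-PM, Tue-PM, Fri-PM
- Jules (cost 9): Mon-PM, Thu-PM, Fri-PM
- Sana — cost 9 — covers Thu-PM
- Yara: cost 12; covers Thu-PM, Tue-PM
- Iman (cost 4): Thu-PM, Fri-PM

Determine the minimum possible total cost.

The greedy cost-per-new-shift heuristic would pick Iman, Oren, and Jules for 27, but a cheaper cover exists.
Choose Oren and Jules: together they cover Mon-PM, Thu-PM, Tue-PM, Tue-AM, Fri-PM — every shift.
Total cost: 14 + 9 = 23.
No cover costs less than 23.

23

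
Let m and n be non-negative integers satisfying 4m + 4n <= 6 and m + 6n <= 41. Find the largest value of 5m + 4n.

5

Relaxing integrality, the LP optimum is 7.50 at (m,n) = (1.5, 0), which is not an integer point.
(m,n)=(1,0): 4·1+4·0=4≤6, 1·1+6·0=1≤41, objective 5.
(m,n)=(0,1): 4·0+4·1=4≤6, 1·0+6·1=6≤41, objective 4.
(m,n)=(0,0): 4·0+4·0=0≤6, 1·0+6·0=0≤41, objective 0.
The best lattice point is (1,0), giving 5.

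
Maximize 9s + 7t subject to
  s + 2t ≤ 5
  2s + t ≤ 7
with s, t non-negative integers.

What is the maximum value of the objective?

(s,t)=(3,1): 1·3+2·1=5≤5, 2·3+1·1=7≤7, objective 34.
(s,t)=(3,0): 1·3+2·0=3≤5, 2·3+1·0=6≤7, objective 27.
(s,t)=(2,1): 1·2+2·1=4≤5, 2·2+1·1=5≤7, objective 25.
(s,t)=(2,0): 1·2+2·0=2≤5, 2·2+1·0=4≤7, objective 18.
No feasible integer point exceeds 34.

34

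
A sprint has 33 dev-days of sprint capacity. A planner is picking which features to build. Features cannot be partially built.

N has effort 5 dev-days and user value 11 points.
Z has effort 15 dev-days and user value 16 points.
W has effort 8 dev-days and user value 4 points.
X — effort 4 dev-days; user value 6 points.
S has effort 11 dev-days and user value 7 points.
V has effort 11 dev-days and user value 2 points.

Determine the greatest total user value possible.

37

This is a 0-1 knapsack instance.
Take N, Z, W, and X: effort 5 + 15 + 8 + 4 = 32 ≤ 33, user value 11 + 16 + 4 + 6 = 37.
No other feasible combination does better.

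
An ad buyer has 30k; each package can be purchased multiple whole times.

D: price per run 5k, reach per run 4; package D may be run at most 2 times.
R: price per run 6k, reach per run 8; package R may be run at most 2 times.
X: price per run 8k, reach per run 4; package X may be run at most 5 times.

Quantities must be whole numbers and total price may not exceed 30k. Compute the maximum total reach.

This is a bounded integer knapsack.
R has the best ratio (8/6); taking only R gives at most 2×8 = 16 (stopped by the supply cap of 2).
Mixing does better — 2×D, 2×R, and 1×X: price 30 ≤ 30, reach 2·4 + 2·8 + 1·4 = 28.

28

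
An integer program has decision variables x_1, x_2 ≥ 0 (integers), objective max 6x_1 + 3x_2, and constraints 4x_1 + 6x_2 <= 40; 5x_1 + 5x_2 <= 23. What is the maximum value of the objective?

24

(x_1,x_2)=(4,0) is feasible, giving 24.
(x_1,x_2)=(3,1) is feasible, giving 21.
(x_1,x_2)=(3,0) is feasible, giving 18.
The best lattice point is (4,0), giving 24.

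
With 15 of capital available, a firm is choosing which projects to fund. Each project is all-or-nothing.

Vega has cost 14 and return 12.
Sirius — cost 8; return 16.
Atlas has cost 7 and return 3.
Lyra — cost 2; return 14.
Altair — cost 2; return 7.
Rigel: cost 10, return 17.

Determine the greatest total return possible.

Lyra + Altair + Rigel: cost 2 + 2 + 10 = 14 ≤ 15, return 14 + 7 + 17 = 38.
Sirius + Lyra + Altair: cost 8 + 2 + 2 = 12 ≤ 15, return 16 + 14 + 7 = 37.
Best is Lyra, Altair, and Rigel with total return 38.

38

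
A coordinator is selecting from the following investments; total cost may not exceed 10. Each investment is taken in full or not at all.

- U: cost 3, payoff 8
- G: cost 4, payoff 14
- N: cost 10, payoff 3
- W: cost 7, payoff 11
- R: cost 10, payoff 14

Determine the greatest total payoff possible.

22

G: cost 4 ≤ 10, payoff 14.
U + W: cost 3 + 7 = 10 ≤ 10, payoff 8 + 11 = 19.
U + G: cost 3 + 4 = 7 ≤ 10, payoff 8 + 14 = 22.
Best is U and G with total payoff 22.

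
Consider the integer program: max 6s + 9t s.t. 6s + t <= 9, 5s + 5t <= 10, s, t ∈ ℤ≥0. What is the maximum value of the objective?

(s,t)=(0,2): 6·0+1·2=2≤9, 5·0+5·2=10≤10, objective 18.
(s,t)=(1,1): 6·1+1·1=7≤9, 5·1+5·1=10≤10, objective 15.
(s,t)=(0,1): 6·0+1·1=1≤9, 5·0+5·1=5≤10, objective 9.
Maximum is 18 at (s,t)=(0,2).

18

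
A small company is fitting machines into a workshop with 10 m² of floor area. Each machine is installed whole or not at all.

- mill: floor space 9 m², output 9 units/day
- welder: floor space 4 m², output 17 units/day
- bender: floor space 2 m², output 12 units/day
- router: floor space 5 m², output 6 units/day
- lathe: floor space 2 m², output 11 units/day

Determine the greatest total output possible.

Take welder, bender, and lathe: floor space 4 + 2 + 2 = 8 ≤ 10, output 17 + 12 + 11 = 40.
No other feasible combination does better.

40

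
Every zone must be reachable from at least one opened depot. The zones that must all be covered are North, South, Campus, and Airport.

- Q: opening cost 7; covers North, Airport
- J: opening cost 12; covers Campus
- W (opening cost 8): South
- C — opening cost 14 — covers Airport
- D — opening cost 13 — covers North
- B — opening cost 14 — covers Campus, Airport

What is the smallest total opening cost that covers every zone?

This is an integer covering problem.
Choose Q, J, and W: together they cover North, South, Campus, Airport — every zone.
Total opening cost: 7 + 12 + 8 = 27.
No cover costs less than 27.

27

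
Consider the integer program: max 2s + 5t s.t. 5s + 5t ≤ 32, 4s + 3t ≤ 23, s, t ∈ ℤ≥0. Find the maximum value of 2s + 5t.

(s,t)=(0,6): 5·0+5·6=30≤32, 4·0+3·6=18≤23, objective 30.
(s,t)=(1,5): 5·1+5·5=30≤32, 4·1+3·5=19≤23, objective 27.
(s,t)=(0,5): 5·0+5·5=25≤32, 4·0+3·5=15≤23, objective 25.
The best lattice point is (0,6), giving 30.

30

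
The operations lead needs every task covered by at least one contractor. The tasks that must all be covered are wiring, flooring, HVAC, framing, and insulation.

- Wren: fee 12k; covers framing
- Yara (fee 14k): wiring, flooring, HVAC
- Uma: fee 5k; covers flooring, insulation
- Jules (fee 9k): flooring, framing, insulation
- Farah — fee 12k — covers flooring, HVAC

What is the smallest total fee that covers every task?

Choose Yara and Jules: together they cover wiring, flooring, HVAC, framing, insulation — every task.
Total fee: 14 + 9 = 23.

23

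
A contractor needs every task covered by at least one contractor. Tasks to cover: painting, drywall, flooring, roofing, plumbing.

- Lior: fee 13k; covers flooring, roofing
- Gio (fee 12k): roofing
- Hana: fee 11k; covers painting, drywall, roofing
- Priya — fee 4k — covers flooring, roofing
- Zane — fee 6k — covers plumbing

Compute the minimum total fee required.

Choose Hana, Priya, and Zane: together they cover painting, drywall, flooring, roofing, plumbing — every task.
Total fee: 11 + 4 + 6 = 21.
No cover costs less than 21.

21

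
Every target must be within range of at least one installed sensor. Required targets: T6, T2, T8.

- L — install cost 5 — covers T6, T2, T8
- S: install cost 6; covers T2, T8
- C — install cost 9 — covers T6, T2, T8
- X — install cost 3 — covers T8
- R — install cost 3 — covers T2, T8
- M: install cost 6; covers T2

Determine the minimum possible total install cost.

The greedy cost-per-new-target heuristic would pick R and L for 8, but a cheaper cover exists.
L alone covers T6, T2, T8 — every target.
Total install cost: 5.
No cover costs less than 5.

5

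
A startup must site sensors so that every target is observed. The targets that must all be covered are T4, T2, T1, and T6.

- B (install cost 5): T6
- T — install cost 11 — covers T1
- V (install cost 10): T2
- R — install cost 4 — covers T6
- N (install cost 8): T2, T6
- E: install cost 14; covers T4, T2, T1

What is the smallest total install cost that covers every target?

18

Choose R and E: together they cover T4, T2, T1, T6 — every target.
Total install cost: 4 + 14 = 18.
No cover costs less than 18.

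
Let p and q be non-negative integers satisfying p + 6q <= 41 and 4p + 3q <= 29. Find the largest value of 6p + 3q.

42

Relaxing integrality, the LP optimum is 43.50 at (p,q) = (7.25, 0), which is not an integer point.
(p,q)=(7,0): 1·7+6·0=7≤41, 4·7+3·0=28≤29, objective 42.
(p,q)=(6,1): 1·6+6·1=12≤41, 4·6+3·1=27≤29, objective 39.
(p,q)=(6,0): 1·6+6·0=6≤41, 4·6+3·0=24≤29, objective 36.
No feasible integer point exceeds 42.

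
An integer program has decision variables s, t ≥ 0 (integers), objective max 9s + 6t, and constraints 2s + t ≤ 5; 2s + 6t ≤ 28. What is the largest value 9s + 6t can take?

The continuous relaxation peaks at (0.2, 4.6) with value 29.40; rounding to a feasible lattice point costs some objective.
(s,t)=(1,3): 2·1+1·3=5≤5, 2·1+6·3=20≤28, objective 27.
(s,t)=(0,4): 2·0+1·4=4≤5, 2·0+6·4=24≤28, objective 24.
(s,t)=(1,2): 2·1+1·2=4≤5, 2·1+6·2=14≤28, objective 21.
(s,t)=(0,3): 2·0+1·3=3≤5, 2·0+6·3=18≤28, objective 18.
The best lattice point is (1,3), giving 27.

27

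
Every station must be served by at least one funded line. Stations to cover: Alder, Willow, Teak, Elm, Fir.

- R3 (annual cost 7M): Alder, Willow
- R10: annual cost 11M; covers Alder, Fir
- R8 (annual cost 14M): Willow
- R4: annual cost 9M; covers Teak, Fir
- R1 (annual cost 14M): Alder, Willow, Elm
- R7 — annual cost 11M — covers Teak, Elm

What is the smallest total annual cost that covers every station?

The greedy cost-per-new-station heuristic would pick R3, R4, and R7 for 27, but a cheaper cover exists.
Choose R4 and R1: together they cover Alder, Willow, Teak, Elm, Fir — every station.
Total annual cost: 9 + 14 = 23.
No cover costs less than 23.

23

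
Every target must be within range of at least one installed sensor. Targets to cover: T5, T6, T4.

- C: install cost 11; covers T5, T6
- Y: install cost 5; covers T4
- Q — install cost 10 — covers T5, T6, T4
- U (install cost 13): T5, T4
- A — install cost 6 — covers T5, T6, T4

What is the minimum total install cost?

6

This is an integer covering problem.
A alone covers T5, T6, T4 — every target.
Total install cost: 6.
No cover costs less than 6.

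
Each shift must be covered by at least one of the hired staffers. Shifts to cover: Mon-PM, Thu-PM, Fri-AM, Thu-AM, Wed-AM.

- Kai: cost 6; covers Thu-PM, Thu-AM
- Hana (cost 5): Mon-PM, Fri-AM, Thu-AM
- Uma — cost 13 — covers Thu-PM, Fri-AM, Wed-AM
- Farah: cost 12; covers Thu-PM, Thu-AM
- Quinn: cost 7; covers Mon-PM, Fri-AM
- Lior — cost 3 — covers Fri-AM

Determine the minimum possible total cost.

This is a weighted set-cover instance.
The greedy cost-per-new-shift heuristic would pick Hana, Kai, and Uma for 24, but a cheaper cover exists.
Choose Hana and Uma: together they cover Mon-PM, Thu-PM, Fri-AM, Thu-AM, Wed-AM — every shift.
Total cost: 5 + 13 = 18.
No cover costs less than 18.

18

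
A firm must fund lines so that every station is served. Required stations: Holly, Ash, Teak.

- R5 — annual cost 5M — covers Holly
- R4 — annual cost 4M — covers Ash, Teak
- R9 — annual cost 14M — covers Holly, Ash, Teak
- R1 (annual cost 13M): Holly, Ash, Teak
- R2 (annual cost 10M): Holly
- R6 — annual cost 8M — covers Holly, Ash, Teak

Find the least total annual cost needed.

8

The greedy cost-per-new-station heuristic would pick R4 and R5 for 9, but a cheaper cover exists.
R6 alone covers Holly, Ash, Teak — every station.
Total annual cost: 8.
No cover costs less than 8.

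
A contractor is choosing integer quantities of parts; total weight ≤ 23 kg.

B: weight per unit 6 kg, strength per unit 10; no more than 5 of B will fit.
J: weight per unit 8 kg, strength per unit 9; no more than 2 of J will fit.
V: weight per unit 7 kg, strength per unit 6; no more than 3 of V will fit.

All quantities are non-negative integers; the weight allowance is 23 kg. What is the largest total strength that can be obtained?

30

B has the best ratio (10/6); taking only B gives at most 3×10 = 30 (stopped by the weight limit).
Optimal: 3×B: weight 18 ≤ 23, strength 3·10 = 30.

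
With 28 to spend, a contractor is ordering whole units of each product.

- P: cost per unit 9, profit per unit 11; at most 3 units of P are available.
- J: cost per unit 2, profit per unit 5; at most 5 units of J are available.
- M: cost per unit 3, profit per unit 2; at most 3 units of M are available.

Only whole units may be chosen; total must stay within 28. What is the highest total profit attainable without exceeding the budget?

47

This is a bounded integer knapsack.
J has the best ratio (5/2); taking only J gives at most 5×5 = 25 (stopped by the supply cap of 5).
Mixing does better — 2×P and 5×J: cost 28 ≤ 28, profit 2·11 + 5·5 = 47.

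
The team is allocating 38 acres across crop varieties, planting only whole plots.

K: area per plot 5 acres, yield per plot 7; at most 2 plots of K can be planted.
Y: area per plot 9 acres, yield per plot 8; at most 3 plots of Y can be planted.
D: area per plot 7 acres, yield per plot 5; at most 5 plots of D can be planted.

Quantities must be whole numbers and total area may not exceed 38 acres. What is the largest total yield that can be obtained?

2×K, 2×Y, and 1×D: area 35 ≤ 38, yield 2·7 + 2·8 + 1·5 = 35.
2×K and 3×Y: area 37 ≤ 38, yield 2·7 + 3·8 = 38.
Best is 38.

38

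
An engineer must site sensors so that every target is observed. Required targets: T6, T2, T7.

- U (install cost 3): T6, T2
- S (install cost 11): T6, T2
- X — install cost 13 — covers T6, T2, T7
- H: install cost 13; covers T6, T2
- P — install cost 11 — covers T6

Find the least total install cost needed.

X alone covers T6, T2, T7 — every target.
Total install cost: 13.

13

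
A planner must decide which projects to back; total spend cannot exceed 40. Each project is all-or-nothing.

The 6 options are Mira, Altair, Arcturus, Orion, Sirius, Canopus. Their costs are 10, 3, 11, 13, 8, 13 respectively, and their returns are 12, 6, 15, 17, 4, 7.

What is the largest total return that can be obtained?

50

This is an integer program with binary decision variables.
Mira + Altair + Arcturus + Orion: cost 10 + 3 + 11 + 13 = 37 ≤ 40, return 12 + 6 + 15 + 17 = 50.
Mira + Arcturus + Orion: cost 10 + 11 + 13 = 34 ≤ 40, return 12 + 15 + 17 = 44.
Altair + Arcturus + Orion + Canopus: cost 3 + 11 + 13 + 13 = 40 ≤ 40, return 6 + 15 + 17 + 7 = 45.
Best is Mira, Altair, Arcturus, and Orion with total return 50.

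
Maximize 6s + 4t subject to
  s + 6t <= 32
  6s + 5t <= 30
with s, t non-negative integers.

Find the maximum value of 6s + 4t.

30

(s,t)=(5,0): 1·5+6·0=5≤32, 6·5+5·0=30≤30, objective 30.
(s,t)=(4,1): 1·4+6·1=10≤32, 6·4+5·1=29≤30, objective 28.
(s,t)=(4,0): 1·4+6·0=4≤32, 6·4+5·0=24≤30, objective 24.
No feasible integer point exceeds 30.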